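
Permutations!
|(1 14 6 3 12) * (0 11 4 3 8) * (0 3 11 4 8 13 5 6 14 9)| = |(14)(0 4 11 8 3 12 1 9)(5 6 13)| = 24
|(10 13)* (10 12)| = 3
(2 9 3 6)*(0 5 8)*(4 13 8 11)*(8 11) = [5, 1, 9, 6, 13, 8, 2, 7, 0, 3, 10, 4, 12, 11] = (0 5 8)(2 9 3 6)(4 13 11)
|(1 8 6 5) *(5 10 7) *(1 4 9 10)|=15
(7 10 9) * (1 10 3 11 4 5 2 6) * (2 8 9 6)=(1 10 6)(3 11 4 5 8 9 7)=[0, 10, 2, 11, 5, 8, 1, 3, 9, 7, 6, 4]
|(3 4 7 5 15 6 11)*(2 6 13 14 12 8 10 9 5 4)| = 8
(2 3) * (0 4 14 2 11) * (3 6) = [4, 1, 6, 11, 14, 5, 3, 7, 8, 9, 10, 0, 12, 13, 2] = (0 4 14 2 6 3 11)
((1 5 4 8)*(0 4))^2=(0 8 5 4 1)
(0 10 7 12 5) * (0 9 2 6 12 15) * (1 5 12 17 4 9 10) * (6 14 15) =(0 1 5 10 7 6 17 4 9 2 14 15) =[1, 5, 14, 3, 9, 10, 17, 6, 8, 2, 7, 11, 12, 13, 15, 0, 16, 4]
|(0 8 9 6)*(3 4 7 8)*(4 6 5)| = |(0 3 6)(4 7 8 9 5)| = 15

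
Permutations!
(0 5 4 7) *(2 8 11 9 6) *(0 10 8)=[5, 1, 0, 3, 7, 4, 2, 10, 11, 6, 8, 9]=(0 5 4 7 10 8 11 9 6 2)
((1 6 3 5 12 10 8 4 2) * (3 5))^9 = (1 6 5 12 10 8 4 2)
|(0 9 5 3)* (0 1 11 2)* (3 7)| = |(0 9 5 7 3 1 11 2)| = 8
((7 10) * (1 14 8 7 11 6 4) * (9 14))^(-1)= ((1 9 14 8 7 10 11 6 4))^(-1)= (1 4 6 11 10 7 8 14 9)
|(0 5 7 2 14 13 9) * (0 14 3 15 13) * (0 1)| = |(0 5 7 2 3 15 13 9 14 1)| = 10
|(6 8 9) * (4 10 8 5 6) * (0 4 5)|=7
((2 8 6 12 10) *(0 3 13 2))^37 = ((0 3 13 2 8 6 12 10))^37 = (0 6 13 10 8 3 12 2)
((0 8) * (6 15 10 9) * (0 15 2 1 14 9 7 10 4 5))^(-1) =(0 5 4 15 8)(1 2 6 9 14)(7 10)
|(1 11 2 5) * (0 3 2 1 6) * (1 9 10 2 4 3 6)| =6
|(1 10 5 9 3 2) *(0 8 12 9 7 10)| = 21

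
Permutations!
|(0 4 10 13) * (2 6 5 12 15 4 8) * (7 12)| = |(0 8 2 6 5 7 12 15 4 10 13)| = 11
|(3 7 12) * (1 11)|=|(1 11)(3 7 12)|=6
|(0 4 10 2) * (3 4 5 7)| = |(0 5 7 3 4 10 2)| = 7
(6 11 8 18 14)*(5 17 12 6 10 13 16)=[0, 1, 2, 3, 4, 17, 11, 7, 18, 9, 13, 8, 6, 16, 10, 15, 5, 12, 14]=(5 17 12 6 11 8 18 14 10 13 16)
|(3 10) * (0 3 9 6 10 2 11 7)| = |(0 3 2 11 7)(6 10 9)| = 15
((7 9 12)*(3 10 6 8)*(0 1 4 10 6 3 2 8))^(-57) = (12)(0 10)(1 3)(2 8)(4 6)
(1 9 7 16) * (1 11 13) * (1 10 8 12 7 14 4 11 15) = [0, 9, 2, 3, 11, 5, 6, 16, 12, 14, 8, 13, 7, 10, 4, 1, 15] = (1 9 14 4 11 13 10 8 12 7 16 15)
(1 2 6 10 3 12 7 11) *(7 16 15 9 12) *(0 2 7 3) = (0 2 6 10)(1 7 11)(9 12 16 15) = [2, 7, 6, 3, 4, 5, 10, 11, 8, 12, 0, 1, 16, 13, 14, 9, 15]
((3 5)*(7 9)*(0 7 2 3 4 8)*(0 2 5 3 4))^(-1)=((0 7 9 5)(2 4 8))^(-1)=(0 5 9 7)(2 8 4)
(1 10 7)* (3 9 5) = (1 10 7)(3 9 5) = [0, 10, 2, 9, 4, 3, 6, 1, 8, 5, 7]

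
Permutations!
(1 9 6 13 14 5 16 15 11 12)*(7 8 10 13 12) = (1 9 6 12)(5 16 15 11 7 8 10 13 14) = [0, 9, 2, 3, 4, 16, 12, 8, 10, 6, 13, 7, 1, 14, 5, 11, 15]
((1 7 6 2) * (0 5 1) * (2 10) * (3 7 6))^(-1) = (0 2 10 6 1 5)(3 7)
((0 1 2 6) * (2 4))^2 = (0 4 6 1 2)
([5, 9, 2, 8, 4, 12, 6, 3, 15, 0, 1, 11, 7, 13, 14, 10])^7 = [10, 8, 2, 5, 4, 1, 6, 0, 12, 15, 3, 11, 9, 13, 14, 7]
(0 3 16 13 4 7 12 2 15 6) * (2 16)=(0 3 2 15 6)(4 7 12 16 13)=[3, 1, 15, 2, 7, 5, 0, 12, 8, 9, 10, 11, 16, 4, 14, 6, 13]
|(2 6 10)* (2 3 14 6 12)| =4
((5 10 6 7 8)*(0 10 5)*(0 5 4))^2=(0 6 8 4 10 7 5)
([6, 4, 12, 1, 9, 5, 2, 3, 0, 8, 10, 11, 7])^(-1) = [8, 3, 6, 7, 1, 5, 0, 12, 9, 4, 10, 11, 2]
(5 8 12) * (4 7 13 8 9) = (4 7 13 8 12 5 9) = [0, 1, 2, 3, 7, 9, 6, 13, 12, 4, 10, 11, 5, 8]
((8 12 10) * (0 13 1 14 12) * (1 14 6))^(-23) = (0 13 14 12 10 8)(1 6)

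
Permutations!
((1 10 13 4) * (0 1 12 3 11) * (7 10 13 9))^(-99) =((0 1 13 4 12 3 11)(7 10 9))^(-99) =(0 11 3 12 4 13 1)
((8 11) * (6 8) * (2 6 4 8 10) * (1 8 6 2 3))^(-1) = ((1 8 11 4 6 10 3))^(-1) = (1 3 10 6 4 11 8)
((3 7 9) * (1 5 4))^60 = (9) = ((1 5 4)(3 7 9))^60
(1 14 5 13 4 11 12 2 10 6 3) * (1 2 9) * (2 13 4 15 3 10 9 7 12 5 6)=(1 14 6 10 2 9)(3 13 15)(4 11 5)(7 12)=[0, 14, 9, 13, 11, 4, 10, 12, 8, 1, 2, 5, 7, 15, 6, 3]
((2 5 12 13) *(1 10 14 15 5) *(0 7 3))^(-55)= ((0 7 3)(1 10 14 15 5 12 13 2))^(-55)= (0 3 7)(1 10 14 15 5 12 13 2)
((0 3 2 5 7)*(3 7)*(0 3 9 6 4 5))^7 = (0 2 3 7)(4 6 9 5)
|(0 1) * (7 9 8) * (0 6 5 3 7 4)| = |(0 1 6 5 3 7 9 8 4)| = 9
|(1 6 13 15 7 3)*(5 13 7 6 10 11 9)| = |(1 10 11 9 5 13 15 6 7 3)| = 10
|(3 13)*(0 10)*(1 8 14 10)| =|(0 1 8 14 10)(3 13)| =10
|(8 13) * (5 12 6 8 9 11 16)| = 8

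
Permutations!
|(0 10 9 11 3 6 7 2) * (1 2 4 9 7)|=|(0 10 7 4 9 11 3 6 1 2)|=10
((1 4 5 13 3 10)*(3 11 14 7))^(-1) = ((1 4 5 13 11 14 7 3 10))^(-1) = (1 10 3 7 14 11 13 5 4)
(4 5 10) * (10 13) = (4 5 13 10) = [0, 1, 2, 3, 5, 13, 6, 7, 8, 9, 4, 11, 12, 10]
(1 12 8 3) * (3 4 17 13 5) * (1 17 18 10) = [0, 12, 2, 17, 18, 3, 6, 7, 4, 9, 1, 11, 8, 5, 14, 15, 16, 13, 10] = (1 12 8 4 18 10)(3 17 13 5)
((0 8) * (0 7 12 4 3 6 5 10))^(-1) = (0 10 5 6 3 4 12 7 8) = ((0 8 7 12 4 3 6 5 10))^(-1)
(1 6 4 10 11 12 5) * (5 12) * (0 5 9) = (12)(0 5 1 6 4 10 11 9) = [5, 6, 2, 3, 10, 1, 4, 7, 8, 0, 11, 9, 12]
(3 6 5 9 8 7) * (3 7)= (3 6 5 9 8)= [0, 1, 2, 6, 4, 9, 5, 7, 3, 8]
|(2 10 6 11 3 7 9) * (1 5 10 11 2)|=|(1 5 10 6 2 11 3 7 9)|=9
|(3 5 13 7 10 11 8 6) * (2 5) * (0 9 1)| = 9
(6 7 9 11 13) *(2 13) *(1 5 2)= (1 5 2 13 6 7 9 11)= [0, 5, 13, 3, 4, 2, 7, 9, 8, 11, 10, 1, 12, 6]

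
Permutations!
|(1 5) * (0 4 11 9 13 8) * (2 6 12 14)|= |(0 4 11 9 13 8)(1 5)(2 6 12 14)|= 12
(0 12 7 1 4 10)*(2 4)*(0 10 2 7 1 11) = (0 12 1 7 11)(2 4) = [12, 7, 4, 3, 2, 5, 6, 11, 8, 9, 10, 0, 1]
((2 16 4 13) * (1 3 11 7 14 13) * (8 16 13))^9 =(1 3 11 7 14 8 16 4)(2 13)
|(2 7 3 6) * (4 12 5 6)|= 7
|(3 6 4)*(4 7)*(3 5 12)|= |(3 6 7 4 5 12)|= 6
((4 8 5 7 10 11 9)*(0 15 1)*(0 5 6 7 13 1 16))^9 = ((0 15 16)(1 5 13)(4 8 6 7 10 11 9))^9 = (16)(4 6 10 9 8 7 11)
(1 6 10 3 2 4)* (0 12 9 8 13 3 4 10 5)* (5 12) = (0 5)(1 6 12 9 8 13 3 2 10 4) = [5, 6, 10, 2, 1, 0, 12, 7, 13, 8, 4, 11, 9, 3]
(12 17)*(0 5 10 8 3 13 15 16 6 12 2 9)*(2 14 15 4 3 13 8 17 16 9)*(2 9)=(0 5 10 17 14 15 2 9)(3 8 13 4)(6 12 16)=[5, 1, 9, 8, 3, 10, 12, 7, 13, 0, 17, 11, 16, 4, 15, 2, 6, 14]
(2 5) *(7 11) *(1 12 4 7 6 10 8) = (1 12 4 7 11 6 10 8)(2 5) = [0, 12, 5, 3, 7, 2, 10, 11, 1, 9, 8, 6, 4]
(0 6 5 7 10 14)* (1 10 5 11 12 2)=[6, 10, 1, 3, 4, 7, 11, 5, 8, 9, 14, 12, 2, 13, 0]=(0 6 11 12 2 1 10 14)(5 7)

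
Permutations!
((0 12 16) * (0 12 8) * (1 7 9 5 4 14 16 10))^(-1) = ((0 8)(1 7 9 5 4 14 16 12 10))^(-1) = (0 8)(1 10 12 16 14 4 5 9 7)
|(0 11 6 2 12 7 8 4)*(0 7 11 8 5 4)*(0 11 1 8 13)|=6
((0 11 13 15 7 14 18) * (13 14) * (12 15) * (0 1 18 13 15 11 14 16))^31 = ((0 14 13 12 11 16)(1 18)(7 15))^31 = (0 14 13 12 11 16)(1 18)(7 15)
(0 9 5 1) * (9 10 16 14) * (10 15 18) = [15, 0, 2, 3, 4, 1, 6, 7, 8, 5, 16, 11, 12, 13, 9, 18, 14, 17, 10] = (0 15 18 10 16 14 9 5 1)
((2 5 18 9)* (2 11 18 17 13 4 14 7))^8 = ((2 5 17 13 4 14 7)(9 11 18))^8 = (2 5 17 13 4 14 7)(9 18 11)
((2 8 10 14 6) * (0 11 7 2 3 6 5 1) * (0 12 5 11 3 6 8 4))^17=((0 3 8 10 14 11 7 2 4)(1 12 5))^17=(0 4 2 7 11 14 10 8 3)(1 5 12)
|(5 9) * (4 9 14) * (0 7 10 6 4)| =8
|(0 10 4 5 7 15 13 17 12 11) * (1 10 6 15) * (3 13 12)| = 15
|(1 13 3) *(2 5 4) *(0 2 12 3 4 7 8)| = |(0 2 5 7 8)(1 13 4 12 3)| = 5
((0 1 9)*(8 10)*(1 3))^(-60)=(10)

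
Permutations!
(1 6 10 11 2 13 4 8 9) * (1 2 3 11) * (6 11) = (1 11 3 6 10)(2 13 4 8 9) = [0, 11, 13, 6, 8, 5, 10, 7, 9, 2, 1, 3, 12, 4]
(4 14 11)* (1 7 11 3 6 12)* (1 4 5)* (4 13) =(1 7 11 5)(3 6 12 13 4 14) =[0, 7, 2, 6, 14, 1, 12, 11, 8, 9, 10, 5, 13, 4, 3]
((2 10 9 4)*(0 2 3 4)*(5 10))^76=(0 2 5 10 9)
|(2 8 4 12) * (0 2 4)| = |(0 2 8)(4 12)| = 6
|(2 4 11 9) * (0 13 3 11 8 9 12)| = 20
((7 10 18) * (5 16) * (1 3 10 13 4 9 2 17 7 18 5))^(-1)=(18)(1 16 5 10 3)(2 9 4 13 7 17)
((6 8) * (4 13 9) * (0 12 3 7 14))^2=(0 3 14 12 7)(4 9 13)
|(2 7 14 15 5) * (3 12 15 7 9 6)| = |(2 9 6 3 12 15 5)(7 14)| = 14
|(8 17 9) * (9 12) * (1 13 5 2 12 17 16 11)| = 9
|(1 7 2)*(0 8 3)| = |(0 8 3)(1 7 2)| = 3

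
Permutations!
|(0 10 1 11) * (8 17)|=4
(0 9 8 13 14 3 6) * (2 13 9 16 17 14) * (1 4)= (0 16 17 14 3 6)(1 4)(2 13)(8 9)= [16, 4, 13, 6, 1, 5, 0, 7, 9, 8, 10, 11, 12, 2, 3, 15, 17, 14]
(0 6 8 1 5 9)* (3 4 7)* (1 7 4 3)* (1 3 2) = (0 6 8 7 3 2 1 5 9) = [6, 5, 1, 2, 4, 9, 8, 3, 7, 0]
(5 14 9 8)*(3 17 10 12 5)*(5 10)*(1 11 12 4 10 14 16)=(1 11 12 14 9 8 3 17 5 16)(4 10)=[0, 11, 2, 17, 10, 16, 6, 7, 3, 8, 4, 12, 14, 13, 9, 15, 1, 5]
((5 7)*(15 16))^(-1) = (5 7)(15 16)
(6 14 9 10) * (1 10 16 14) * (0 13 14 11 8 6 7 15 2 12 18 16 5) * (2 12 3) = (0 13 14 9 5)(1 10 7 15 12 18 16 11 8 6)(2 3) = [13, 10, 3, 2, 4, 0, 1, 15, 6, 5, 7, 8, 18, 14, 9, 12, 11, 17, 16]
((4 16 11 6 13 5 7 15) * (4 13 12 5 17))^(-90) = ((4 16 11 6 12 5 7 15 13 17))^(-90) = (17)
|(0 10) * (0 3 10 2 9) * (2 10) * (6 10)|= |(0 6 10 3 2 9)|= 6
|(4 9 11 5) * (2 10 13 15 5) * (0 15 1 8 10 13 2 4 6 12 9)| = 40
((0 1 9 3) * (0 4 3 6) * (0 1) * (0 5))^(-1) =((0 5)(1 9 6)(3 4))^(-1) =(0 5)(1 6 9)(3 4)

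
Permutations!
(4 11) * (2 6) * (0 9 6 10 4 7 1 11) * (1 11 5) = (0 9 6 2 10 4)(1 5)(7 11) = [9, 5, 10, 3, 0, 1, 2, 11, 8, 6, 4, 7]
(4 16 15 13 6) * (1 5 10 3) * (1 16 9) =[0, 5, 2, 16, 9, 10, 4, 7, 8, 1, 3, 11, 12, 6, 14, 13, 15] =(1 5 10 3 16 15 13 6 4 9)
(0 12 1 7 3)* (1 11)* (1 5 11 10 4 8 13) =[12, 7, 2, 0, 8, 11, 6, 3, 13, 9, 4, 5, 10, 1] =(0 12 10 4 8 13 1 7 3)(5 11)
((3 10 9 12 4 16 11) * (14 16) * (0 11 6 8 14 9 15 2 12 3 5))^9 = (2 4 3 15 12 9 10)(6 8 14 16)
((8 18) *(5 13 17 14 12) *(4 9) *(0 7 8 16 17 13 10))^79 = ((0 7 8 18 16 17 14 12 5 10)(4 9))^79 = (0 10 5 12 14 17 16 18 8 7)(4 9)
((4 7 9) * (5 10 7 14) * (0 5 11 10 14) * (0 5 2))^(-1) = ((0 2)(4 5 14 11 10 7 9))^(-1) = (0 2)(4 9 7 10 11 14 5)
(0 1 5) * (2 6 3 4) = (0 1 5)(2 6 3 4) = [1, 5, 6, 4, 2, 0, 3]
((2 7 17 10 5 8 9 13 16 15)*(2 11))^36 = ((2 7 17 10 5 8 9 13 16 15 11))^36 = (2 10 9 15 7 5 13 11 17 8 16)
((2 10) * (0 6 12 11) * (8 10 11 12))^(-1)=(12)(0 11 2 10 8 6)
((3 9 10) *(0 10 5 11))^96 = (11)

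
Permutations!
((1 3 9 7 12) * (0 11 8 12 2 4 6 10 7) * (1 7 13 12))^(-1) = ((0 11 8 1 3 9)(2 4 6 10 13 12 7))^(-1) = (0 9 3 1 8 11)(2 7 12 13 10 6 4)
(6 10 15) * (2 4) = (2 4)(6 10 15) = [0, 1, 4, 3, 2, 5, 10, 7, 8, 9, 15, 11, 12, 13, 14, 6]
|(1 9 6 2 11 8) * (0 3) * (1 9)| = |(0 3)(2 11 8 9 6)| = 10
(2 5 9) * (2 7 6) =(2 5 9 7 6) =[0, 1, 5, 3, 4, 9, 2, 6, 8, 7]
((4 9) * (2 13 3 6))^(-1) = (2 6 3 13)(4 9)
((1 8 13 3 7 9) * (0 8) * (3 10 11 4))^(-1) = (0 1 9 7 3 4 11 10 13 8)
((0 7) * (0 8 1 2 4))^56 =((0 7 8 1 2 4))^56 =(0 8 2)(1 4 7)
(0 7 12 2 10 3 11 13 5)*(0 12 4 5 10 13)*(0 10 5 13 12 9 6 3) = (0 7 4 13 5 9 6 3 11 10)(2 12) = [7, 1, 12, 11, 13, 9, 3, 4, 8, 6, 0, 10, 2, 5]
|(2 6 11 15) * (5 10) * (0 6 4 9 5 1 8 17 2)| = 8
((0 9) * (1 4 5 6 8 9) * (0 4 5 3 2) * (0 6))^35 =(0 5 1)(2 3 4 9 8 6)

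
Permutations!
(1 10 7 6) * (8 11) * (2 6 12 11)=(1 10 7 12 11 8 2 6)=[0, 10, 6, 3, 4, 5, 1, 12, 2, 9, 7, 8, 11]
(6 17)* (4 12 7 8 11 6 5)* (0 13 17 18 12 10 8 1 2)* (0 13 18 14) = (0 18 12 7 1 2 13 17 5 4 10 8 11 6 14) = [18, 2, 13, 3, 10, 4, 14, 1, 11, 9, 8, 6, 7, 17, 0, 15, 16, 5, 12]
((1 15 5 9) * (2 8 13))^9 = ((1 15 5 9)(2 8 13))^9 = (1 15 5 9)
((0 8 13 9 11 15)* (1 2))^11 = (0 15 11 9 13 8)(1 2)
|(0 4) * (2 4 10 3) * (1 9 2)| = 7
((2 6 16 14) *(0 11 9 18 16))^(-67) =(0 14 9 6 16 11 2 18)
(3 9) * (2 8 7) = (2 8 7)(3 9) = [0, 1, 8, 9, 4, 5, 6, 2, 7, 3]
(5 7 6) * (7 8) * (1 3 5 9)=(1 3 5 8 7 6 9)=[0, 3, 2, 5, 4, 8, 9, 6, 7, 1]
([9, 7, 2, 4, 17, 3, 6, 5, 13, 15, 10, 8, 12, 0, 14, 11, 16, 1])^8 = [15, 5, 2, 17, 1, 4, 6, 3, 0, 11, 10, 13, 12, 9, 14, 8, 16, 7]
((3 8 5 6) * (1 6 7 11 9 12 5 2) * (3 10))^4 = (1 8 10)(2 3 6)(5 12 9 11 7)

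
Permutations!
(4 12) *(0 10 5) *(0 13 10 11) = (0 11)(4 12)(5 13 10) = [11, 1, 2, 3, 12, 13, 6, 7, 8, 9, 5, 0, 4, 10]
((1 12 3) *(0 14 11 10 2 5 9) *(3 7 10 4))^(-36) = (14)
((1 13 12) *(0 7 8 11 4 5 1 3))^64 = ((0 7 8 11 4 5 1 13 12 3))^64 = (0 4 12 8 1)(3 11 13 7 5)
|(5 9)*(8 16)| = |(5 9)(8 16)| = 2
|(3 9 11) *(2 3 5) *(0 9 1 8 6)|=9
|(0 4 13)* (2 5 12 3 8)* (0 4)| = |(2 5 12 3 8)(4 13)| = 10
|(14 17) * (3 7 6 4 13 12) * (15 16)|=6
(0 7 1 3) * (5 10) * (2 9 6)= (0 7 1 3)(2 9 6)(5 10)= [7, 3, 9, 0, 4, 10, 2, 1, 8, 6, 5]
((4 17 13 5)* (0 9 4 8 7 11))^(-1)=(0 11 7 8 5 13 17 4 9)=((0 9 4 17 13 5 8 7 11))^(-1)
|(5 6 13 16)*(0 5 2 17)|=|(0 5 6 13 16 2 17)|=7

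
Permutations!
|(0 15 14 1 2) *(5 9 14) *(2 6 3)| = |(0 15 5 9 14 1 6 3 2)| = 9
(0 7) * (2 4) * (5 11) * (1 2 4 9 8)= (0 7)(1 2 9 8)(5 11)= [7, 2, 9, 3, 4, 11, 6, 0, 1, 8, 10, 5]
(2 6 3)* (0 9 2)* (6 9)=(0 6 3)(2 9)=[6, 1, 9, 0, 4, 5, 3, 7, 8, 2]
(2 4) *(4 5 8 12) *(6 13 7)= [0, 1, 5, 3, 2, 8, 13, 6, 12, 9, 10, 11, 4, 7]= (2 5 8 12 4)(6 13 7)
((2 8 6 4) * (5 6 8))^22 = (8)(2 6)(4 5)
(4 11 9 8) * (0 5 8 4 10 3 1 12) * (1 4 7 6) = [5, 12, 2, 4, 11, 8, 1, 6, 10, 7, 3, 9, 0] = (0 5 8 10 3 4 11 9 7 6 1 12)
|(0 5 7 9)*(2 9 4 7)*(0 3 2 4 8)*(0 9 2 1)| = |(0 5 4 7 8 9 3 1)| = 8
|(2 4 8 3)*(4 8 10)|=6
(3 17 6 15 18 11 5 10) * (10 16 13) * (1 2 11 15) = (1 2 11 5 16 13 10 3 17 6)(15 18) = [0, 2, 11, 17, 4, 16, 1, 7, 8, 9, 3, 5, 12, 10, 14, 18, 13, 6, 15]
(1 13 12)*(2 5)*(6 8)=(1 13 12)(2 5)(6 8)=[0, 13, 5, 3, 4, 2, 8, 7, 6, 9, 10, 11, 1, 12]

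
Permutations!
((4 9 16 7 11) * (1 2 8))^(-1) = ((1 2 8)(4 9 16 7 11))^(-1) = (1 8 2)(4 11 7 16 9)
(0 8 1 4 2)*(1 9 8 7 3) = (0 7 3 1 4 2)(8 9) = [7, 4, 0, 1, 2, 5, 6, 3, 9, 8]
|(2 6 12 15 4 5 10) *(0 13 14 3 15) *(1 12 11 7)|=|(0 13 14 3 15 4 5 10 2 6 11 7 1 12)|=14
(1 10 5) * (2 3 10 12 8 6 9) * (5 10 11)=[0, 12, 3, 11, 4, 1, 9, 7, 6, 2, 10, 5, 8]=(1 12 8 6 9 2 3 11 5)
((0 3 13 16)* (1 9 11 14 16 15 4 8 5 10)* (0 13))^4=((0 3)(1 9 11 14 16 13 15 4 8 5 10))^4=(1 16 8 9 13 5 11 15 10 14 4)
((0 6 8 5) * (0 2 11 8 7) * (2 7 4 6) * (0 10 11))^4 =(5 8 11 10 7)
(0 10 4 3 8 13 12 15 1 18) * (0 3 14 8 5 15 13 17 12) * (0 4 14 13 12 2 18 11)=(0 10 14 8 17 2 18 3 5 15 1 11)(4 13)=[10, 11, 18, 5, 13, 15, 6, 7, 17, 9, 14, 0, 12, 4, 8, 1, 16, 2, 3]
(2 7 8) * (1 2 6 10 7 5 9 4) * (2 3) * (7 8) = (1 3 2 5 9 4)(6 10 8) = [0, 3, 5, 2, 1, 9, 10, 7, 6, 4, 8]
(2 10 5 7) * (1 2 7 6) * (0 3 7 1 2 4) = (0 3 7 1 4)(2 10 5 6) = [3, 4, 10, 7, 0, 6, 2, 1, 8, 9, 5]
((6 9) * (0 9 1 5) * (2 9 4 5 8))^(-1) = (0 5 4)(1 6 9 2 8)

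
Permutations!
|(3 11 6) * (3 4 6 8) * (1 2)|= 6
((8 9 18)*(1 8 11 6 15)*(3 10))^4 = (1 11 8 6 9 15 18)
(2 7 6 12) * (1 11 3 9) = (1 11 3 9)(2 7 6 12) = [0, 11, 7, 9, 4, 5, 12, 6, 8, 1, 10, 3, 2]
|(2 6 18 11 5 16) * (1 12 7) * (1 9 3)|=|(1 12 7 9 3)(2 6 18 11 5 16)|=30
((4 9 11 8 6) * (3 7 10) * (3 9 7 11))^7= ((3 11 8 6 4 7 10 9))^7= (3 9 10 7 4 6 8 11)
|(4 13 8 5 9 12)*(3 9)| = 7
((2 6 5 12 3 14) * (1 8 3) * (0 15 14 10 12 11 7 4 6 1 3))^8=((0 15 14 2 1 8)(3 10 12)(4 6 5 11 7))^8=(0 14 1)(2 8 15)(3 12 10)(4 11 6 7 5)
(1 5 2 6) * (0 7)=[7, 5, 6, 3, 4, 2, 1, 0]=(0 7)(1 5 2 6)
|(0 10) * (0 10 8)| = |(10)(0 8)| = 2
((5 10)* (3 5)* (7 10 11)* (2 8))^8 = ((2 8)(3 5 11 7 10))^8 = (3 7 5 10 11)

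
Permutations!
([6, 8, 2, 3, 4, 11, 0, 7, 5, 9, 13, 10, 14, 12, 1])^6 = (1 12 10 5)(8 14 13 11)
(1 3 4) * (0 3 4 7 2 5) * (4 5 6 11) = (0 3 7 2 6 11 4 1 5) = [3, 5, 6, 7, 1, 0, 11, 2, 8, 9, 10, 4]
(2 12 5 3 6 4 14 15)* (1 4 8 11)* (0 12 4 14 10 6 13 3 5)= (0 12)(1 14 15 2 4 10 6 8 11)(3 13)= [12, 14, 4, 13, 10, 5, 8, 7, 11, 9, 6, 1, 0, 3, 15, 2]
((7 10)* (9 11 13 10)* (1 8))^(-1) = (1 8)(7 10 13 11 9)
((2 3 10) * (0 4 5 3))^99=(0 3)(2 5)(4 10)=((0 4 5 3 10 2))^99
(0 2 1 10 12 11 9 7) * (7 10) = (0 2 1 7)(9 10 12 11) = [2, 7, 1, 3, 4, 5, 6, 0, 8, 10, 12, 9, 11]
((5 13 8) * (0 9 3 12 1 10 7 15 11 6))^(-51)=(0 6 11 15 7 10 1 12 3 9)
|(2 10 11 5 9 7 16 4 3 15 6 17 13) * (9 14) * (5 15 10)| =|(2 5 14 9 7 16 4 3 10 11 15 6 17 13)| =14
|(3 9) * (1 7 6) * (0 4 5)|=6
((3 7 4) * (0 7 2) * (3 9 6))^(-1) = (0 2 3 6 9 4 7) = ((0 7 4 9 6 3 2))^(-1)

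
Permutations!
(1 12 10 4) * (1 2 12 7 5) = [0, 7, 12, 3, 2, 1, 6, 5, 8, 9, 4, 11, 10] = (1 7 5)(2 12 10 4)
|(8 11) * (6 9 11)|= 4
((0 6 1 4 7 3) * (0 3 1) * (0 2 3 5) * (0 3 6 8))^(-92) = (8)(1 4 7)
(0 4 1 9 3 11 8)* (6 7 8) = [4, 9, 2, 11, 1, 5, 7, 8, 0, 3, 10, 6] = (0 4 1 9 3 11 6 7 8)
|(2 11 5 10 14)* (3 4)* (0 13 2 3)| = 9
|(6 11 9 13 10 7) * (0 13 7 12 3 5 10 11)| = 12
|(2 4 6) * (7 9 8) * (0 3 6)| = 15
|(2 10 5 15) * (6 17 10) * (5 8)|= 7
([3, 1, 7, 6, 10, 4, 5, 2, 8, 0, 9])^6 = (0 9 10 4 5 6 3)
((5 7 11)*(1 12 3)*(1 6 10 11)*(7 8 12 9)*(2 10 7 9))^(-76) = (1 5 6 10 12)(2 8 7 11 3)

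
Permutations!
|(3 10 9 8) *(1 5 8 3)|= 3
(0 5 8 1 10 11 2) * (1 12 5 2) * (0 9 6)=(0 2 9 6)(1 10 11)(5 8 12)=[2, 10, 9, 3, 4, 8, 0, 7, 12, 6, 11, 1, 5]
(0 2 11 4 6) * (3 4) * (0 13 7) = (0 2 11 3 4 6 13 7) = [2, 1, 11, 4, 6, 5, 13, 0, 8, 9, 10, 3, 12, 7]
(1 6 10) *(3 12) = [0, 6, 2, 12, 4, 5, 10, 7, 8, 9, 1, 11, 3] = (1 6 10)(3 12)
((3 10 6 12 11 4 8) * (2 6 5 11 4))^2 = (2 12 8 10 11 6 4 3 5)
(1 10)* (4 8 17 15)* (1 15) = (1 10 15 4 8 17) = [0, 10, 2, 3, 8, 5, 6, 7, 17, 9, 15, 11, 12, 13, 14, 4, 16, 1]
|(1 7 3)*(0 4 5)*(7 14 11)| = 15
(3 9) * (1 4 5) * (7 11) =(1 4 5)(3 9)(7 11) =[0, 4, 2, 9, 5, 1, 6, 11, 8, 3, 10, 7]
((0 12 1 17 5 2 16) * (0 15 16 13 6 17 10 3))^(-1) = (0 3 10 1 12)(2 5 17 6 13)(15 16)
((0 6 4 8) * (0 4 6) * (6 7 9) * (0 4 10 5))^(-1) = ((0 4 8 10 5)(6 7 9))^(-1) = (0 5 10 8 4)(6 9 7)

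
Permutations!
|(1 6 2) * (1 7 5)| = |(1 6 2 7 5)| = 5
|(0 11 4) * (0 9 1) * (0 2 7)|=7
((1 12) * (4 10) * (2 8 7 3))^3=(1 12)(2 3 7 8)(4 10)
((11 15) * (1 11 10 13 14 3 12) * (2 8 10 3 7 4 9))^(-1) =(1 12 3 15 11)(2 9 4 7 14 13 10 8)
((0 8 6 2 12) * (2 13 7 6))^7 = ((0 8 2 12)(6 13 7))^7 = (0 12 2 8)(6 13 7)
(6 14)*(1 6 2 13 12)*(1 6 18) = (1 18)(2 13 12 6 14) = [0, 18, 13, 3, 4, 5, 14, 7, 8, 9, 10, 11, 6, 12, 2, 15, 16, 17, 1]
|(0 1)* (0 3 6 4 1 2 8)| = 12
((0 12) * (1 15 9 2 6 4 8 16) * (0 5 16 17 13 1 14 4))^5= ((0 12 5 16 14 4 8 17 13 1 15 9 2 6))^5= (0 4 15 12 8 9 5 17 2 16 13 6 14 1)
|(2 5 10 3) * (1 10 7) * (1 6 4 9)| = 9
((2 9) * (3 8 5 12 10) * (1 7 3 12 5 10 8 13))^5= ((1 7 3 13)(2 9)(8 10 12))^5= (1 7 3 13)(2 9)(8 12 10)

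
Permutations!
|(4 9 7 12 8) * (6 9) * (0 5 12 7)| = 7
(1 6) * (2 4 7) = (1 6)(2 4 7) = [0, 6, 4, 3, 7, 5, 1, 2]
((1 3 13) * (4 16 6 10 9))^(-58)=(1 13 3)(4 6 9 16 10)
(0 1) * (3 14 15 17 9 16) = [1, 0, 2, 14, 4, 5, 6, 7, 8, 16, 10, 11, 12, 13, 15, 17, 3, 9] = (0 1)(3 14 15 17 9 16)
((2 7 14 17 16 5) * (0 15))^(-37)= (0 15)(2 5 16 17 14 7)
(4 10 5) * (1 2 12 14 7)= (1 2 12 14 7)(4 10 5)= [0, 2, 12, 3, 10, 4, 6, 1, 8, 9, 5, 11, 14, 13, 7]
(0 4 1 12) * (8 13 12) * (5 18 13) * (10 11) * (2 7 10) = (0 4 1 8 5 18 13 12)(2 7 10 11) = [4, 8, 7, 3, 1, 18, 6, 10, 5, 9, 11, 2, 0, 12, 14, 15, 16, 17, 13]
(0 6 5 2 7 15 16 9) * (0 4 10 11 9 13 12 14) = (0 6 5 2 7 15 16 13 12 14)(4 10 11 9) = [6, 1, 7, 3, 10, 2, 5, 15, 8, 4, 11, 9, 14, 12, 0, 16, 13]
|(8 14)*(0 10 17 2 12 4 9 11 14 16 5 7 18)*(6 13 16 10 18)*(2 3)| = |(0 18)(2 12 4 9 11 14 8 10 17 3)(5 7 6 13 16)| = 10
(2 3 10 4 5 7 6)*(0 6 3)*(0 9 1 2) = (0 6)(1 2 9)(3 10 4 5 7) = [6, 2, 9, 10, 5, 7, 0, 3, 8, 1, 4]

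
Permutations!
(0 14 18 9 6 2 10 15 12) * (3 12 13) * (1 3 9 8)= (0 14 18 8 1 3 12)(2 10 15 13 9 6)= [14, 3, 10, 12, 4, 5, 2, 7, 1, 6, 15, 11, 0, 9, 18, 13, 16, 17, 8]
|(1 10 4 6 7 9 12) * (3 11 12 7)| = 14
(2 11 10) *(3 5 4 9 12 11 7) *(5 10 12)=[0, 1, 7, 10, 9, 4, 6, 3, 8, 5, 2, 12, 11]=(2 7 3 10)(4 9 5)(11 12)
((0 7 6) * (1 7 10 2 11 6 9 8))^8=((0 10 2 11 6)(1 7 9 8))^8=(0 11 10 6 2)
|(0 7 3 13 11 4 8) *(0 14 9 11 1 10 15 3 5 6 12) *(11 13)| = 10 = |(0 7 5 6 12)(1 10 15 3 11 4 8 14 9 13)|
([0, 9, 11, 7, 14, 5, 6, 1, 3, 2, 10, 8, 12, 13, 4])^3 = [0, 11, 3, 9, 14, 5, 6, 2, 1, 8, 10, 7, 12, 13, 4]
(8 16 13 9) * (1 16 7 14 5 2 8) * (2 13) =[0, 16, 8, 3, 4, 13, 6, 14, 7, 1, 10, 11, 12, 9, 5, 15, 2] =(1 16 2 8 7 14 5 13 9)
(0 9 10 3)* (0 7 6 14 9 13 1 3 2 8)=(0 13 1 3 7 6 14 9 10 2 8)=[13, 3, 8, 7, 4, 5, 14, 6, 0, 10, 2, 11, 12, 1, 9]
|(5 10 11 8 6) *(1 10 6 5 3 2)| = 8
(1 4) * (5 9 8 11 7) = (1 4)(5 9 8 11 7) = [0, 4, 2, 3, 1, 9, 6, 5, 11, 8, 10, 7]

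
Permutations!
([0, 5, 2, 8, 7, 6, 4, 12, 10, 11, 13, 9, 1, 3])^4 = [0, 7, 2, 3, 5, 12, 1, 6, 8, 9, 10, 11, 4, 13]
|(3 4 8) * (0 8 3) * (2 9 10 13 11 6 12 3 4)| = |(0 8)(2 9 10 13 11 6 12 3)| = 8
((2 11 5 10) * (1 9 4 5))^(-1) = ((1 9 4 5 10 2 11))^(-1) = (1 11 2 10 5 4 9)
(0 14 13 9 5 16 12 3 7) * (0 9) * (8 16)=(0 14 13)(3 7 9 5 8 16 12)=[14, 1, 2, 7, 4, 8, 6, 9, 16, 5, 10, 11, 3, 0, 13, 15, 12]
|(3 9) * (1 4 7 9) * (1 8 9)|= 3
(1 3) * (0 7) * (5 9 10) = (0 7)(1 3)(5 9 10) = [7, 3, 2, 1, 4, 9, 6, 0, 8, 10, 5]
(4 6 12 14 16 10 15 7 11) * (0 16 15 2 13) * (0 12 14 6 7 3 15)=(0 16 10 2 13 12 6 14)(3 15)(4 7 11)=[16, 1, 13, 15, 7, 5, 14, 11, 8, 9, 2, 4, 6, 12, 0, 3, 10]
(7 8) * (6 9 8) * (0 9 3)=(0 9 8 7 6 3)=[9, 1, 2, 0, 4, 5, 3, 6, 7, 8]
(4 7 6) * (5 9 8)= (4 7 6)(5 9 8)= [0, 1, 2, 3, 7, 9, 4, 6, 5, 8]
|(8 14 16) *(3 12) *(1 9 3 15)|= 15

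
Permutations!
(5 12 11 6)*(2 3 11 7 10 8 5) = (2 3 11 6)(5 12 7 10 8) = [0, 1, 3, 11, 4, 12, 2, 10, 5, 9, 8, 6, 7]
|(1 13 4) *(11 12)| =6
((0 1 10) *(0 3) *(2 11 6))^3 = ((0 1 10 3)(2 11 6))^3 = (11)(0 3 10 1)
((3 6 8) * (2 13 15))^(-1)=((2 13 15)(3 6 8))^(-1)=(2 15 13)(3 8 6)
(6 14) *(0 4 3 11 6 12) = (0 4 3 11 6 14 12) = [4, 1, 2, 11, 3, 5, 14, 7, 8, 9, 10, 6, 0, 13, 12]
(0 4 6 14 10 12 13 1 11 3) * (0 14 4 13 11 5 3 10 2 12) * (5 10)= (0 13 1 10)(2 12 11 5 3 14)(4 6)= [13, 10, 12, 14, 6, 3, 4, 7, 8, 9, 0, 5, 11, 1, 2]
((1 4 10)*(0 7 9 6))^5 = ((0 7 9 6)(1 4 10))^5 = (0 7 9 6)(1 10 4)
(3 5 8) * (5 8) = (3 8) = [0, 1, 2, 8, 4, 5, 6, 7, 3]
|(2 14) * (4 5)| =|(2 14)(4 5)| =2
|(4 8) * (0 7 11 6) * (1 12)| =|(0 7 11 6)(1 12)(4 8)| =4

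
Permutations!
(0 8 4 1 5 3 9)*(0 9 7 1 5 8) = (9)(1 8 4 5 3 7) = [0, 8, 2, 7, 5, 3, 6, 1, 4, 9]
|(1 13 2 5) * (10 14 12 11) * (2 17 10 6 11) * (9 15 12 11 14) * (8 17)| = |(1 13 8 17 10 9 15 12 2 5)(6 14 11)| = 30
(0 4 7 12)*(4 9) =(0 9 4 7 12) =[9, 1, 2, 3, 7, 5, 6, 12, 8, 4, 10, 11, 0]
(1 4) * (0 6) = (0 6)(1 4) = [6, 4, 2, 3, 1, 5, 0]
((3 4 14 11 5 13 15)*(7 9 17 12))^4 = (17)(3 5 4 13 14 15 11)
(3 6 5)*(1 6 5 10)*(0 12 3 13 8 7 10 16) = (0 12 3 5 13 8 7 10 1 6 16) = [12, 6, 2, 5, 4, 13, 16, 10, 7, 9, 1, 11, 3, 8, 14, 15, 0]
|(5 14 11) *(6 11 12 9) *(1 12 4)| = 8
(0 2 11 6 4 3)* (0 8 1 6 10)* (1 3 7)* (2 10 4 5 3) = (0 10)(1 6 5 3 8 2 11 4 7) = [10, 6, 11, 8, 7, 3, 5, 1, 2, 9, 0, 4]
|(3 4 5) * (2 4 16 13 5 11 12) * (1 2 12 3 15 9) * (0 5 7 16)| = 9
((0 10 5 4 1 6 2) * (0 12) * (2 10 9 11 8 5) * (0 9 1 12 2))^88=((0 1 6 10)(4 12 9 11 8 5))^88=(4 8 9)(5 11 12)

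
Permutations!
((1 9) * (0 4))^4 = (9) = ((0 4)(1 9))^4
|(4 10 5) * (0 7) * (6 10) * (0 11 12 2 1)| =12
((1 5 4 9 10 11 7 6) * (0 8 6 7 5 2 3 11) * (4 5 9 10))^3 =(0 1 11 10 6 3 4 8 2 9)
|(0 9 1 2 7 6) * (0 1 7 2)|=5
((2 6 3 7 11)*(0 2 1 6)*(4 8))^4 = (1 11 7 3 6)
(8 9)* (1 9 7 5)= (1 9 8 7 5)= [0, 9, 2, 3, 4, 1, 6, 5, 7, 8]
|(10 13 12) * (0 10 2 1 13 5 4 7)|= 20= |(0 10 5 4 7)(1 13 12 2)|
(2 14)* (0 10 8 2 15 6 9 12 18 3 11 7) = (0 10 8 2 14 15 6 9 12 18 3 11 7) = [10, 1, 14, 11, 4, 5, 9, 0, 2, 12, 8, 7, 18, 13, 15, 6, 16, 17, 3]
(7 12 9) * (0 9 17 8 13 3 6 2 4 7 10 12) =[9, 1, 4, 6, 7, 5, 2, 0, 13, 10, 12, 11, 17, 3, 14, 15, 16, 8] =(0 9 10 12 17 8 13 3 6 2 4 7)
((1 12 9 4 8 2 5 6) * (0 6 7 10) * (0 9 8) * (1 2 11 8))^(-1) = ((0 6 2 5 7 10 9 4)(1 12)(8 11))^(-1) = (0 4 9 10 7 5 2 6)(1 12)(8 11)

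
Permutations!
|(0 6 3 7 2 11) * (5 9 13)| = 6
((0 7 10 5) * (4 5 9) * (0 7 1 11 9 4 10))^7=(0 7 5 4 10 9 11 1)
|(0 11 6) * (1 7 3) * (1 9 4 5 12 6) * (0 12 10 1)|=14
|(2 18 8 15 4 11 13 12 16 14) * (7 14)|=11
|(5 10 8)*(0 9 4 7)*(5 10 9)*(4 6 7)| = |(0 5 9 6 7)(8 10)| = 10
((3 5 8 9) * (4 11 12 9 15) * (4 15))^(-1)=((15)(3 5 8 4 11 12 9))^(-1)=(15)(3 9 12 11 4 8 5)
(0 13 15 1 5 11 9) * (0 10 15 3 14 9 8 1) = [13, 5, 2, 14, 4, 11, 6, 7, 1, 10, 15, 8, 12, 3, 9, 0] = (0 13 3 14 9 10 15)(1 5 11 8)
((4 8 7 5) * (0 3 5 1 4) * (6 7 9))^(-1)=(0 5 3)(1 7 6 9 8 4)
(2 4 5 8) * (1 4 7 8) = (1 4 5)(2 7 8) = [0, 4, 7, 3, 5, 1, 6, 8, 2]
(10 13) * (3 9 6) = (3 9 6)(10 13) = [0, 1, 2, 9, 4, 5, 3, 7, 8, 6, 13, 11, 12, 10]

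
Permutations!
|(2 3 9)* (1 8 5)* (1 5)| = 6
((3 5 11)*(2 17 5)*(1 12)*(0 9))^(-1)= (0 9)(1 12)(2 3 11 5 17)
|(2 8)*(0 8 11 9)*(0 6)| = 6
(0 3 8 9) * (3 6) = [6, 1, 2, 8, 4, 5, 3, 7, 9, 0] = (0 6 3 8 9)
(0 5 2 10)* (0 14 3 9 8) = [5, 1, 10, 9, 4, 2, 6, 7, 0, 8, 14, 11, 12, 13, 3] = (0 5 2 10 14 3 9 8)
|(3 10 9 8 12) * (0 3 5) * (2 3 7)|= 9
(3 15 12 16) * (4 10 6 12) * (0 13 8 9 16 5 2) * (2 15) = (0 13 8 9 16 3 2)(4 10 6 12 5 15) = [13, 1, 0, 2, 10, 15, 12, 7, 9, 16, 6, 11, 5, 8, 14, 4, 3]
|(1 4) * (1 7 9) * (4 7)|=3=|(1 7 9)|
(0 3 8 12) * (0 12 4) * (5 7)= (12)(0 3 8 4)(5 7)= [3, 1, 2, 8, 0, 7, 6, 5, 4, 9, 10, 11, 12]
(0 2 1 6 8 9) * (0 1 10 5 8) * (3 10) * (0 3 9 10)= (0 2 9 1 6 3)(5 8 10)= [2, 6, 9, 0, 4, 8, 3, 7, 10, 1, 5]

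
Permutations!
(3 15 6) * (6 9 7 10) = (3 15 9 7 10 6) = [0, 1, 2, 15, 4, 5, 3, 10, 8, 7, 6, 11, 12, 13, 14, 9]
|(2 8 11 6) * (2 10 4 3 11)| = 10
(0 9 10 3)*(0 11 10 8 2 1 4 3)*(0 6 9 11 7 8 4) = [11, 0, 1, 7, 3, 5, 9, 8, 2, 4, 6, 10] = (0 11 10 6 9 4 3 7 8 2 1)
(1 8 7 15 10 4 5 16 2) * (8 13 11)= (1 13 11 8 7 15 10 4 5 16 2)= [0, 13, 1, 3, 5, 16, 6, 15, 7, 9, 4, 8, 12, 11, 14, 10, 2]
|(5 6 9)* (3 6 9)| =2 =|(3 6)(5 9)|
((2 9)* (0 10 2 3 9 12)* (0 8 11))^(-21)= (0 12)(2 11)(3 9)(8 10)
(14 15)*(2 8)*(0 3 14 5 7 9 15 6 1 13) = (0 3 14 6 1 13)(2 8)(5 7 9 15) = [3, 13, 8, 14, 4, 7, 1, 9, 2, 15, 10, 11, 12, 0, 6, 5]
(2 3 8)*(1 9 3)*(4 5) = (1 9 3 8 2)(4 5) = [0, 9, 1, 8, 5, 4, 6, 7, 2, 3]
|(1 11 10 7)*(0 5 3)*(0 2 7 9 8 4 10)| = 28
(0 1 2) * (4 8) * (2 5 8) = (0 1 5 8 4 2) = [1, 5, 0, 3, 2, 8, 6, 7, 4]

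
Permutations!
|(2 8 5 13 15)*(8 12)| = |(2 12 8 5 13 15)| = 6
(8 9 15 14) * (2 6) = (2 6)(8 9 15 14) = [0, 1, 6, 3, 4, 5, 2, 7, 9, 15, 10, 11, 12, 13, 8, 14]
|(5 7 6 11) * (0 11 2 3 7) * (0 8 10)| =20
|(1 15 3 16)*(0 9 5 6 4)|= 20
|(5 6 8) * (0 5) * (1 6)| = |(0 5 1 6 8)| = 5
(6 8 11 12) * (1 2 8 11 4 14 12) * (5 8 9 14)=(1 2 9 14 12 6 11)(4 5 8)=[0, 2, 9, 3, 5, 8, 11, 7, 4, 14, 10, 1, 6, 13, 12]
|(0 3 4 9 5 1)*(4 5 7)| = 12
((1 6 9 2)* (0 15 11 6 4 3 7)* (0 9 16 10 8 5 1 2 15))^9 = (1 10 11 7)(3 5 16 15)(4 8 6 9)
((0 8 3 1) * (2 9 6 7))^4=((0 8 3 1)(2 9 6 7))^4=(9)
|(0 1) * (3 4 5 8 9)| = |(0 1)(3 4 5 8 9)| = 10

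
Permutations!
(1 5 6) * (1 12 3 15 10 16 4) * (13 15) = (1 5 6 12 3 13 15 10 16 4) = [0, 5, 2, 13, 1, 6, 12, 7, 8, 9, 16, 11, 3, 15, 14, 10, 4]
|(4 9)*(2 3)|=|(2 3)(4 9)|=2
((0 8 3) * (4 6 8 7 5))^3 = ((0 7 5 4 6 8 3))^3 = (0 4 3 5 8 7 6)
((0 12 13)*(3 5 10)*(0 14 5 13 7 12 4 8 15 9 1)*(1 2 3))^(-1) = ((0 4 8 15 9 2 3 13 14 5 10 1)(7 12))^(-1) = (0 1 10 5 14 13 3 2 9 15 8 4)(7 12)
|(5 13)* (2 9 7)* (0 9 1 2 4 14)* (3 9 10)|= |(0 10 3 9 7 4 14)(1 2)(5 13)|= 14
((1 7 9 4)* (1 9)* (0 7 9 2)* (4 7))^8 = (0 2 4)(1 7 9)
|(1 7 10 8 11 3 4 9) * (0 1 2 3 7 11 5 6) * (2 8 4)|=|(0 1 11 7 10 4 9 8 5 6)(2 3)|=10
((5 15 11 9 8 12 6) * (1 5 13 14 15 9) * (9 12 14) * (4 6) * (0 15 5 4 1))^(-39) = (15)(1 14 13)(4 5 9)(6 12 8)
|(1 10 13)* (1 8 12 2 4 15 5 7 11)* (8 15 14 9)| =|(1 10 13 15 5 7 11)(2 4 14 9 8 12)| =42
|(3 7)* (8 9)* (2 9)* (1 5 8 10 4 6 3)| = |(1 5 8 2 9 10 4 6 3 7)| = 10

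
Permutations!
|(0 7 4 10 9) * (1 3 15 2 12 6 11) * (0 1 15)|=35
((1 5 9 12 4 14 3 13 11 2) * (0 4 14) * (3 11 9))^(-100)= (1 2 11 14 12 9 13 3 5)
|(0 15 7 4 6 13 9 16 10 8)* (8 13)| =|(0 15 7 4 6 8)(9 16 10 13)| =12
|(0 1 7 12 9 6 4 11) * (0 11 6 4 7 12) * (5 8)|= 14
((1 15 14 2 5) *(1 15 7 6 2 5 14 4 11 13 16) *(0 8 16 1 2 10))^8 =(0 11 16 1 14 6 15)(2 7 5 10 4 8 13)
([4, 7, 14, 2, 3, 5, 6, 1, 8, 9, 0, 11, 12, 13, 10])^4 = (0 14 3)(2 4 10)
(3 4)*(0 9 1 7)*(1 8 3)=[9, 7, 2, 4, 1, 5, 6, 0, 3, 8]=(0 9 8 3 4 1 7)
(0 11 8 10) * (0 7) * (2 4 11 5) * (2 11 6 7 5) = [2, 1, 4, 3, 6, 11, 7, 0, 10, 9, 5, 8] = (0 2 4 6 7)(5 11 8 10)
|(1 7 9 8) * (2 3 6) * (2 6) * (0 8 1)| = 6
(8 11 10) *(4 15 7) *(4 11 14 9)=(4 15 7 11 10 8 14 9)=[0, 1, 2, 3, 15, 5, 6, 11, 14, 4, 8, 10, 12, 13, 9, 7]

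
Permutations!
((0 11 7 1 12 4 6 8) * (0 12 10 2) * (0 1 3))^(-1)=((0 11 7 3)(1 10 2)(4 6 8 12))^(-1)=(0 3 7 11)(1 2 10)(4 12 8 6)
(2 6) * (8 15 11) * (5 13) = (2 6)(5 13)(8 15 11) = [0, 1, 6, 3, 4, 13, 2, 7, 15, 9, 10, 8, 12, 5, 14, 11]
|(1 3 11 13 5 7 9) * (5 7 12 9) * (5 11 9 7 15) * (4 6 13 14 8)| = |(1 3 9)(4 6 13 15 5 12 7 11 14 8)| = 30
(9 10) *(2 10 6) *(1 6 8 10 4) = (1 6 2 4)(8 10 9) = [0, 6, 4, 3, 1, 5, 2, 7, 10, 8, 9]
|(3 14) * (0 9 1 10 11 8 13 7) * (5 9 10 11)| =|(0 10 5 9 1 11 8 13 7)(3 14)| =18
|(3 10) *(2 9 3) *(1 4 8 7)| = |(1 4 8 7)(2 9 3 10)| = 4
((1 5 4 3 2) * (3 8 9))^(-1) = ((1 5 4 8 9 3 2))^(-1) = (1 2 3 9 8 4 5)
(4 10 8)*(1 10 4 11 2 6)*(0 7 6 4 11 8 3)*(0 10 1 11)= (0 7 6 11 2 4)(3 10)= [7, 1, 4, 10, 0, 5, 11, 6, 8, 9, 3, 2]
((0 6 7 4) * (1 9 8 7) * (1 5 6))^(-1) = (0 4 7 8 9 1)(5 6)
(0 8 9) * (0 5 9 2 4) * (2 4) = [8, 1, 2, 3, 0, 9, 6, 7, 4, 5] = (0 8 4)(5 9)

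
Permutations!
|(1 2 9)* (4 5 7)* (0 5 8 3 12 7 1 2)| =30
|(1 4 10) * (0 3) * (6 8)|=|(0 3)(1 4 10)(6 8)|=6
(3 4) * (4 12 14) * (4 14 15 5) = (3 12 15 5 4) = [0, 1, 2, 12, 3, 4, 6, 7, 8, 9, 10, 11, 15, 13, 14, 5]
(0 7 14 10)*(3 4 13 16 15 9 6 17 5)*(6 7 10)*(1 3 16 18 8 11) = [10, 3, 2, 4, 13, 16, 17, 14, 11, 7, 0, 1, 12, 18, 6, 9, 15, 5, 8] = (0 10)(1 3 4 13 18 8 11)(5 16 15 9 7 14 6 17)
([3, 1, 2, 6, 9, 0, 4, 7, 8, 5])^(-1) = [5, 1, 2, 0, 6, 9, 3, 7, 8, 4]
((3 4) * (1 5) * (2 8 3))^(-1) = (1 5)(2 4 3 8)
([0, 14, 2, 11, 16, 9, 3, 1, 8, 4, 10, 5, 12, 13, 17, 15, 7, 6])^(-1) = (1 7 16 4 9 5 11 3 6 17 14)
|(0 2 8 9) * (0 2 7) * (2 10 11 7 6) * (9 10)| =7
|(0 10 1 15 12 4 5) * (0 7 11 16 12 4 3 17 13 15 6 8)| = 10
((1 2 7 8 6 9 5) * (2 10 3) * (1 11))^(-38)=(1 3 7 6 5)(2 8 9 11 10)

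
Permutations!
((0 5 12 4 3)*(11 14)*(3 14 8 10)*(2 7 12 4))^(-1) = (0 3 10 8 11 14 4 5)(2 12 7)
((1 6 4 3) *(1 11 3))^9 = (3 11)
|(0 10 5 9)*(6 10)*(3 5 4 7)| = 8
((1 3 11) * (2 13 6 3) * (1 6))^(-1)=((1 2 13)(3 11 6))^(-1)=(1 13 2)(3 6 11)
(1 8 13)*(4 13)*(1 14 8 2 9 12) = [0, 2, 9, 3, 13, 5, 6, 7, 4, 12, 10, 11, 1, 14, 8] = (1 2 9 12)(4 13 14 8)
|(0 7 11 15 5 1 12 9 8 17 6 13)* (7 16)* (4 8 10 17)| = 26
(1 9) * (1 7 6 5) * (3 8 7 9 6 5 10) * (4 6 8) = (1 8 7 5)(3 4 6 10) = [0, 8, 2, 4, 6, 1, 10, 5, 7, 9, 3]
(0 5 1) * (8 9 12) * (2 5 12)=(0 12 8 9 2 5 1)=[12, 0, 5, 3, 4, 1, 6, 7, 9, 2, 10, 11, 8]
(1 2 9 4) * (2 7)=(1 7 2 9 4)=[0, 7, 9, 3, 1, 5, 6, 2, 8, 4]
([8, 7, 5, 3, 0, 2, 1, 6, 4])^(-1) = (0 4 8)(1 6 7)(2 5)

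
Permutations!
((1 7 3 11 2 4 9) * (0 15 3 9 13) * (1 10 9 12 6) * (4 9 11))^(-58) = ((0 15 3 4 13)(1 7 12 6)(2 9 10 11))^(-58) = (0 3 13 15 4)(1 12)(2 10)(6 7)(9 11)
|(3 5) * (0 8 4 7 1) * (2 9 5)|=|(0 8 4 7 1)(2 9 5 3)|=20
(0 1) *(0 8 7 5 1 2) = (0 2)(1 8 7 5) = [2, 8, 0, 3, 4, 1, 6, 5, 7]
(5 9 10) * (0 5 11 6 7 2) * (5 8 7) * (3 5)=[8, 1, 0, 5, 4, 9, 3, 2, 7, 10, 11, 6]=(0 8 7 2)(3 5 9 10 11 6)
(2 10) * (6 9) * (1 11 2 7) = [0, 11, 10, 3, 4, 5, 9, 1, 8, 6, 7, 2] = (1 11 2 10 7)(6 9)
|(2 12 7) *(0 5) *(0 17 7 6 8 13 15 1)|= 11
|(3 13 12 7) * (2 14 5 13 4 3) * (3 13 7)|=|(2 14 5 7)(3 4 13 12)|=4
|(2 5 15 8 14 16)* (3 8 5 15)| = 7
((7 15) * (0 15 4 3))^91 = ((0 15 7 4 3))^91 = (0 15 7 4 3)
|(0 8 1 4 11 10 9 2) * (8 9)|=15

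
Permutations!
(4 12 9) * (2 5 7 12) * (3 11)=[0, 1, 5, 11, 2, 7, 6, 12, 8, 4, 10, 3, 9]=(2 5 7 12 9 4)(3 11)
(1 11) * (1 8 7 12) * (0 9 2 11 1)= (0 9 2 11 8 7 12)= [9, 1, 11, 3, 4, 5, 6, 12, 7, 2, 10, 8, 0]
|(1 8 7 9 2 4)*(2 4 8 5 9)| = |(1 5 9 4)(2 8 7)| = 12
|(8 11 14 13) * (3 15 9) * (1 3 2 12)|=|(1 3 15 9 2 12)(8 11 14 13)|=12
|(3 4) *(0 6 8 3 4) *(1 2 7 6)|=7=|(0 1 2 7 6 8 3)|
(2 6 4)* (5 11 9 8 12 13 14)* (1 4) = [0, 4, 6, 3, 2, 11, 1, 7, 12, 8, 10, 9, 13, 14, 5] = (1 4 2 6)(5 11 9 8 12 13 14)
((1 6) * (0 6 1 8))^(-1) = ((0 6 8))^(-1) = (0 8 6)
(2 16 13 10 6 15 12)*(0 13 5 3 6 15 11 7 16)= [13, 1, 0, 6, 4, 3, 11, 16, 8, 9, 15, 7, 2, 10, 14, 12, 5]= (0 13 10 15 12 2)(3 6 11 7 16 5)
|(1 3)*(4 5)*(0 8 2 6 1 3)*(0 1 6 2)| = 2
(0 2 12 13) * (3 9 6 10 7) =[2, 1, 12, 9, 4, 5, 10, 3, 8, 6, 7, 11, 13, 0] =(0 2 12 13)(3 9 6 10 7)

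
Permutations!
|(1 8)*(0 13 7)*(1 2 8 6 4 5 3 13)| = |(0 1 6 4 5 3 13 7)(2 8)| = 8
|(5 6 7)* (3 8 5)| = |(3 8 5 6 7)| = 5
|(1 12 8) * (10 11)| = 6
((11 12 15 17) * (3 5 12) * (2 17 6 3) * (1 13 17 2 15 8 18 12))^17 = ((1 13 17 11 15 6 3 5)(8 18 12))^17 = (1 13 17 11 15 6 3 5)(8 12 18)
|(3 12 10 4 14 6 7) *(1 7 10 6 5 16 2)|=11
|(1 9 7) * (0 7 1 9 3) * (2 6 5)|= 15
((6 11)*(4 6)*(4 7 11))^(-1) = (4 6)(7 11)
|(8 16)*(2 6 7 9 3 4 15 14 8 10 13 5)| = 13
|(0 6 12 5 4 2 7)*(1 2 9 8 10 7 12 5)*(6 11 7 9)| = |(0 11 7)(1 2 12)(4 6 5)(8 10 9)| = 3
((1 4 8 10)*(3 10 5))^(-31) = (1 10 3 5 8 4)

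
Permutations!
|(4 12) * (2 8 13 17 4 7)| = 7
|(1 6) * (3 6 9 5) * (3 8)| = |(1 9 5 8 3 6)| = 6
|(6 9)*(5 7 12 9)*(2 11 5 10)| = |(2 11 5 7 12 9 6 10)| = 8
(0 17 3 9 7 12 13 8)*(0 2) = (0 17 3 9 7 12 13 8 2) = [17, 1, 0, 9, 4, 5, 6, 12, 2, 7, 10, 11, 13, 8, 14, 15, 16, 3]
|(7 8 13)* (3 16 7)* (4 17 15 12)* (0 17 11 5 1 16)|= 13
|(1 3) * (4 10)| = |(1 3)(4 10)| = 2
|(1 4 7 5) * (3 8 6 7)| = 7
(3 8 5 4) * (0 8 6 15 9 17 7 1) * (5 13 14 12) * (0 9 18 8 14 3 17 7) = [14, 9, 2, 6, 17, 4, 15, 1, 13, 7, 10, 11, 5, 3, 12, 18, 16, 0, 8] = (0 14 12 5 4 17)(1 9 7)(3 6 15 18 8 13)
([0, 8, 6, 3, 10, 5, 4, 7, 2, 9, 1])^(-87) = (1 6)(2 10)(4 8)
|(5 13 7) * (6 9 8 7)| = 6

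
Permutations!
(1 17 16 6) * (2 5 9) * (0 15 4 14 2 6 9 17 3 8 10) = (0 15 4 14 2 5 17 16 9 6 1 3 8 10) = [15, 3, 5, 8, 14, 17, 1, 7, 10, 6, 0, 11, 12, 13, 2, 4, 9, 16]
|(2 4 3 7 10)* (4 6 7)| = 4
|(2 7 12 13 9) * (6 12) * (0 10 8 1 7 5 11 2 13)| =42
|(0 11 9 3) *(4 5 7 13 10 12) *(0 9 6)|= 6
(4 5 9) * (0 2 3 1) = (0 2 3 1)(4 5 9) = [2, 0, 3, 1, 5, 9, 6, 7, 8, 4]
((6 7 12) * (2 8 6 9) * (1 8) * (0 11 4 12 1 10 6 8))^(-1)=((0 11 4 12 9 2 10 6 7 1))^(-1)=(0 1 7 6 10 2 9 12 4 11)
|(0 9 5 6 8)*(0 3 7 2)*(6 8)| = |(0 9 5 8 3 7 2)| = 7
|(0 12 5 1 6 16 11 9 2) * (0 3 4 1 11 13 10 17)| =14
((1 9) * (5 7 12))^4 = (5 7 12)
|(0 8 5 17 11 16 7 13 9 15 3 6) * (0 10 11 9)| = 13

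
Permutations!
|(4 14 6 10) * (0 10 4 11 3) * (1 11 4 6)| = 7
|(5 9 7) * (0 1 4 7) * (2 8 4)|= |(0 1 2 8 4 7 5 9)|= 8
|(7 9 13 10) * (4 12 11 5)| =|(4 12 11 5)(7 9 13 10)| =4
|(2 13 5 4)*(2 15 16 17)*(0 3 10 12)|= |(0 3 10 12)(2 13 5 4 15 16 17)|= 28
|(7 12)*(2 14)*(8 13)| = |(2 14)(7 12)(8 13)| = 2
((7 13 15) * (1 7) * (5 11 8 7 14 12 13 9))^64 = (1 15 13 12 14)(5 9 7 8 11) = ((1 14 12 13 15)(5 11 8 7 9))^64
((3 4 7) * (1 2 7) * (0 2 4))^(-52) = ((0 2 7 3)(1 4))^(-52) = (7)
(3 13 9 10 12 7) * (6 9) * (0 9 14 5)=[9, 1, 2, 13, 4, 0, 14, 3, 8, 10, 12, 11, 7, 6, 5]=(0 9 10 12 7 3 13 6 14 5)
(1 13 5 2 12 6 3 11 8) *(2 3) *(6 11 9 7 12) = [0, 13, 6, 9, 4, 3, 2, 12, 1, 7, 10, 8, 11, 5] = (1 13 5 3 9 7 12 11 8)(2 6)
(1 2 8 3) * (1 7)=(1 2 8 3 7)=[0, 2, 8, 7, 4, 5, 6, 1, 3]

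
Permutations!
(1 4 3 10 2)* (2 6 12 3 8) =[0, 4, 1, 10, 8, 5, 12, 7, 2, 9, 6, 11, 3] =(1 4 8 2)(3 10 6 12)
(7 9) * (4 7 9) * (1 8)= (9)(1 8)(4 7)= [0, 8, 2, 3, 7, 5, 6, 4, 1, 9]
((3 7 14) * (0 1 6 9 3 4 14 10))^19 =(0 7 9 1 10 3 6)(4 14)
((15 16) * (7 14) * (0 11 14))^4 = (16)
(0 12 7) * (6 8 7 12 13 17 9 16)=(0 13 17 9 16 6 8 7)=[13, 1, 2, 3, 4, 5, 8, 0, 7, 16, 10, 11, 12, 17, 14, 15, 6, 9]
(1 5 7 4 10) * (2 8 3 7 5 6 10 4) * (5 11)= [0, 6, 8, 7, 4, 11, 10, 2, 3, 9, 1, 5]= (1 6 10)(2 8 3 7)(5 11)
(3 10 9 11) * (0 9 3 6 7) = (0 9 11 6 7)(3 10) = [9, 1, 2, 10, 4, 5, 7, 0, 8, 11, 3, 6]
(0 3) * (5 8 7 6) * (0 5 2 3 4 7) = [4, 1, 3, 5, 7, 8, 2, 6, 0] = (0 4 7 6 2 3 5 8)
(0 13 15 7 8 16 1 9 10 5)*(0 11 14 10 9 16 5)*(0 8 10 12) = (0 13 15 7 10 8 5 11 14 12)(1 16) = [13, 16, 2, 3, 4, 11, 6, 10, 5, 9, 8, 14, 0, 15, 12, 7, 1]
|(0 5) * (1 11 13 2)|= |(0 5)(1 11 13 2)|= 4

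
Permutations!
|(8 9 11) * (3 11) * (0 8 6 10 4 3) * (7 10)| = |(0 8 9)(3 11 6 7 10 4)| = 6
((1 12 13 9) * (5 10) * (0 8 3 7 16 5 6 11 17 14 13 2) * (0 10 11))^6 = ((0 8 3 7 16 5 11 17 14 13 9 1 12 2 10 6))^6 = (0 11 12 3 14 10 16 9)(1 8 17 2 7 13 6 5)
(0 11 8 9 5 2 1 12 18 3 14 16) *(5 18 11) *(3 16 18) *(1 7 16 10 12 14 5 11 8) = (0 11 1 14 18 10 12 8 9 3 5 2 7 16) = [11, 14, 7, 5, 4, 2, 6, 16, 9, 3, 12, 1, 8, 13, 18, 15, 0, 17, 10]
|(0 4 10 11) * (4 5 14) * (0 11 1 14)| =4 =|(0 5)(1 14 4 10)|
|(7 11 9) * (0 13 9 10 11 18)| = 10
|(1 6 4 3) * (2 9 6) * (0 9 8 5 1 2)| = 9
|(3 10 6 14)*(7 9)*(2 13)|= |(2 13)(3 10 6 14)(7 9)|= 4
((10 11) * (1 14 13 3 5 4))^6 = (14)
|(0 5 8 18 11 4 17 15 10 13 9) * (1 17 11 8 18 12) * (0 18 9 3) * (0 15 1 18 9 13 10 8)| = |(0 5 13 3 15 8 12 18)(1 17)(4 11)| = 8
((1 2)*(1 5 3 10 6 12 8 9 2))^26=(2 3 6 8)(5 10 12 9)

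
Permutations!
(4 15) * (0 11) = (0 11)(4 15) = [11, 1, 2, 3, 15, 5, 6, 7, 8, 9, 10, 0, 12, 13, 14, 4]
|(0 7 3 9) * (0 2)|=|(0 7 3 9 2)|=5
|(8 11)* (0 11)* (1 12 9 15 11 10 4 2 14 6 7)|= |(0 10 4 2 14 6 7 1 12 9 15 11 8)|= 13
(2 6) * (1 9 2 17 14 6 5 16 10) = (1 9 2 5 16 10)(6 17 14) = [0, 9, 5, 3, 4, 16, 17, 7, 8, 2, 1, 11, 12, 13, 6, 15, 10, 14]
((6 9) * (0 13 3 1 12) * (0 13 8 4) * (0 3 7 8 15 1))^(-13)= (0 7 15 8 1 4 12 3 13)(6 9)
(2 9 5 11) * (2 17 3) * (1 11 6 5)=[0, 11, 9, 2, 4, 6, 5, 7, 8, 1, 10, 17, 12, 13, 14, 15, 16, 3]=(1 11 17 3 2 9)(5 6)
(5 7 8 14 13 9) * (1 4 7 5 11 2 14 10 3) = (1 4 7 8 10 3)(2 14 13 9 11) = [0, 4, 14, 1, 7, 5, 6, 8, 10, 11, 3, 2, 12, 9, 13]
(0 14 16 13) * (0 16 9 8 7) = (0 14 9 8 7)(13 16) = [14, 1, 2, 3, 4, 5, 6, 0, 7, 8, 10, 11, 12, 16, 9, 15, 13]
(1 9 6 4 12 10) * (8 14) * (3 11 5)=(1 9 6 4 12 10)(3 11 5)(8 14)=[0, 9, 2, 11, 12, 3, 4, 7, 14, 6, 1, 5, 10, 13, 8]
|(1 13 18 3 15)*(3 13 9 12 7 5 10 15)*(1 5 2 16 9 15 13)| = 30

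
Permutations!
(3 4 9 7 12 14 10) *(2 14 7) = (2 14 10 3 4 9)(7 12) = [0, 1, 14, 4, 9, 5, 6, 12, 8, 2, 3, 11, 7, 13, 10]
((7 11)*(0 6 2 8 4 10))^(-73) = ((0 6 2 8 4 10)(7 11))^(-73) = (0 10 4 8 2 6)(7 11)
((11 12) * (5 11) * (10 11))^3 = ((5 10 11 12))^3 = (5 12 11 10)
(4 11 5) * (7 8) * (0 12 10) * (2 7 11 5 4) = (0 12 10)(2 7 8 11 4 5) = [12, 1, 7, 3, 5, 2, 6, 8, 11, 9, 0, 4, 10]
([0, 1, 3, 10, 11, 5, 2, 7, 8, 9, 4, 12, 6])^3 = (2 4 6 10 12 3 11)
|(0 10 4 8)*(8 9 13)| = |(0 10 4 9 13 8)| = 6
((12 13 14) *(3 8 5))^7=(3 8 5)(12 13 14)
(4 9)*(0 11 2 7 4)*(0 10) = (0 11 2 7 4 9 10) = [11, 1, 7, 3, 9, 5, 6, 4, 8, 10, 0, 2]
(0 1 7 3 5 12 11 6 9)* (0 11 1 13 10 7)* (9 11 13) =[9, 0, 2, 5, 4, 12, 11, 3, 8, 13, 7, 6, 1, 10] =(0 9 13 10 7 3 5 12 1)(6 11)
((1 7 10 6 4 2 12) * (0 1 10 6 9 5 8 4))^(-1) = ((0 1 7 6)(2 12 10 9 5 8 4))^(-1) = (0 6 7 1)(2 4 8 5 9 10 12)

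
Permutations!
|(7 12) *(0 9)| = |(0 9)(7 12)| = 2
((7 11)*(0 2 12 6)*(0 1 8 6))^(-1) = ((0 2 12)(1 8 6)(7 11))^(-1) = (0 12 2)(1 6 8)(7 11)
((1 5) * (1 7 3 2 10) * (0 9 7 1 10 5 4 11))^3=((0 9 7 3 2 5 1 4 11))^3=(0 3 1)(2 4 9)(5 11 7)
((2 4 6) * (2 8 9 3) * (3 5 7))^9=((2 4 6 8 9 5 7 3))^9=(2 4 6 8 9 5 7 3)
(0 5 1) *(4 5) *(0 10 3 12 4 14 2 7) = (0 14 2 7)(1 10 3 12 4 5) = [14, 10, 7, 12, 5, 1, 6, 0, 8, 9, 3, 11, 4, 13, 2]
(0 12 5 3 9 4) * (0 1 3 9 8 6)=(0 12 5 9 4 1 3 8 6)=[12, 3, 2, 8, 1, 9, 0, 7, 6, 4, 10, 11, 5]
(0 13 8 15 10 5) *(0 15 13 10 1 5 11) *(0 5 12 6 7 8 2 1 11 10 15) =(0 15 11 5)(1 12 6 7 8 13 2) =[15, 12, 1, 3, 4, 0, 7, 8, 13, 9, 10, 5, 6, 2, 14, 11]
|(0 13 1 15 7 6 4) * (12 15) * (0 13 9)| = 14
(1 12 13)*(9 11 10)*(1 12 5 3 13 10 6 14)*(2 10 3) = (1 5 2 10 9 11 6 14)(3 13 12) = [0, 5, 10, 13, 4, 2, 14, 7, 8, 11, 9, 6, 3, 12, 1]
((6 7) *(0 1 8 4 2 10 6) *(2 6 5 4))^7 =(0 6 5 2 1 7 4 10 8)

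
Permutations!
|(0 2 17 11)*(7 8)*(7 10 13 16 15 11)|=10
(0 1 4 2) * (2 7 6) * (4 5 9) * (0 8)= [1, 5, 8, 3, 7, 9, 2, 6, 0, 4]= (0 1 5 9 4 7 6 2 8)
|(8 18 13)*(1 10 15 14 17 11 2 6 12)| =|(1 10 15 14 17 11 2 6 12)(8 18 13)| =9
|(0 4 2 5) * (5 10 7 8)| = 7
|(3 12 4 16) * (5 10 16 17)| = |(3 12 4 17 5 10 16)| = 7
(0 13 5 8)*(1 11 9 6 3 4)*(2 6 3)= (0 13 5 8)(1 11 9 3 4)(2 6)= [13, 11, 6, 4, 1, 8, 2, 7, 0, 3, 10, 9, 12, 5]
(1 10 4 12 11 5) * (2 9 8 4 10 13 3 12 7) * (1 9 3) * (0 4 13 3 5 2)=(0 4 7)(1 3 12 11 2 5 9 8 13)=[4, 3, 5, 12, 7, 9, 6, 0, 13, 8, 10, 2, 11, 1]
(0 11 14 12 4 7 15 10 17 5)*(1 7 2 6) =(0 11 14 12 4 2 6 1 7 15 10 17 5) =[11, 7, 6, 3, 2, 0, 1, 15, 8, 9, 17, 14, 4, 13, 12, 10, 16, 5]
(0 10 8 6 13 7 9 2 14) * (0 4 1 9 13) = [10, 9, 14, 3, 1, 5, 0, 13, 6, 2, 8, 11, 12, 7, 4] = (0 10 8 6)(1 9 2 14 4)(7 13)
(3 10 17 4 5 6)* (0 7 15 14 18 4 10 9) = [7, 1, 2, 9, 5, 6, 3, 15, 8, 0, 17, 11, 12, 13, 18, 14, 16, 10, 4] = (0 7 15 14 18 4 5 6 3 9)(10 17)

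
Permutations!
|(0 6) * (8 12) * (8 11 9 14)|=|(0 6)(8 12 11 9 14)|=10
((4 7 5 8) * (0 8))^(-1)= ((0 8 4 7 5))^(-1)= (0 5 7 4 8)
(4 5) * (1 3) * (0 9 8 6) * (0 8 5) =[9, 3, 2, 1, 0, 4, 8, 7, 6, 5] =(0 9 5 4)(1 3)(6 8)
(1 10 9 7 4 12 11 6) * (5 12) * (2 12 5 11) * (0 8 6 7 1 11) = (0 8 6 11 7 4)(1 10 9)(2 12) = [8, 10, 12, 3, 0, 5, 11, 4, 6, 1, 9, 7, 2]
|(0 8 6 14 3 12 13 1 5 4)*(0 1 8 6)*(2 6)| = 24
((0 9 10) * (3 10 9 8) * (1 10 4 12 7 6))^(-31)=((0 8 3 4 12 7 6 1 10))^(-31)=(0 7 8 6 3 1 4 10 12)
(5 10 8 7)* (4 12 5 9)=(4 12 5 10 8 7 9)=[0, 1, 2, 3, 12, 10, 6, 9, 7, 4, 8, 11, 5]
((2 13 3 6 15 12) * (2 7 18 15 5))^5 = ((2 13 3 6 5)(7 18 15 12))^5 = (7 18 15 12)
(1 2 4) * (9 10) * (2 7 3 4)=[0, 7, 2, 4, 1, 5, 6, 3, 8, 10, 9]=(1 7 3 4)(9 10)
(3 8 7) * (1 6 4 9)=(1 6 4 9)(3 8 7)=[0, 6, 2, 8, 9, 5, 4, 3, 7, 1]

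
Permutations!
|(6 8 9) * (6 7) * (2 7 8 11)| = |(2 7 6 11)(8 9)| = 4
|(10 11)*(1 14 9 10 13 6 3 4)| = 9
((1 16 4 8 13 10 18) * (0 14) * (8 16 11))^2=(1 8 10)(11 13 18)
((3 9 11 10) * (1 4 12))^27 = ((1 4 12)(3 9 11 10))^27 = (12)(3 10 11 9)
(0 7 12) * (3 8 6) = (0 7 12)(3 8 6) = [7, 1, 2, 8, 4, 5, 3, 12, 6, 9, 10, 11, 0]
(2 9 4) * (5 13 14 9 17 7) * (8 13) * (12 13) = (2 17 7 5 8 12 13 14 9 4) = [0, 1, 17, 3, 2, 8, 6, 5, 12, 4, 10, 11, 13, 14, 9, 15, 16, 7]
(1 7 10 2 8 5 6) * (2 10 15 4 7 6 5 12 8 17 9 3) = [0, 6, 17, 2, 7, 5, 1, 15, 12, 3, 10, 11, 8, 13, 14, 4, 16, 9] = (1 6)(2 17 9 3)(4 7 15)(8 12)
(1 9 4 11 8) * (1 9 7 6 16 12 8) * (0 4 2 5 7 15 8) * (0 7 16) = (0 4 11 1 15 8 9 2 5 16 12 7 6) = [4, 15, 5, 3, 11, 16, 0, 6, 9, 2, 10, 1, 7, 13, 14, 8, 12]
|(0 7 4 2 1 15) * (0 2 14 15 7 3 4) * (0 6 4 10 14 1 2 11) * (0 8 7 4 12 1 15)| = 8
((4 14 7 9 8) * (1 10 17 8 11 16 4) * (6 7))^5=((1 10 17 8)(4 14 6 7 9 11 16))^5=(1 10 17 8)(4 11 7 14 16 9 6)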